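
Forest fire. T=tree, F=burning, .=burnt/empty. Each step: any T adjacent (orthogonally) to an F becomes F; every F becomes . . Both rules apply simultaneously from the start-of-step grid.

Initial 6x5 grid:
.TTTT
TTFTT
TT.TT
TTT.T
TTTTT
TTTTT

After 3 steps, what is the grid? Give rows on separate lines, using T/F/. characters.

Step 1: 3 trees catch fire, 1 burn out
  .TFTT
  TF.FT
  TT.TT
  TTT.T
  TTTTT
  TTTTT
Step 2: 6 trees catch fire, 3 burn out
  .F.FT
  F...F
  TF.FT
  TTT.T
  TTTTT
  TTTTT
Step 3: 4 trees catch fire, 6 burn out
  ....F
  .....
  F...F
  TFT.T
  TTTTT
  TTTTT

....F
.....
F...F
TFT.T
TTTTT
TTTTT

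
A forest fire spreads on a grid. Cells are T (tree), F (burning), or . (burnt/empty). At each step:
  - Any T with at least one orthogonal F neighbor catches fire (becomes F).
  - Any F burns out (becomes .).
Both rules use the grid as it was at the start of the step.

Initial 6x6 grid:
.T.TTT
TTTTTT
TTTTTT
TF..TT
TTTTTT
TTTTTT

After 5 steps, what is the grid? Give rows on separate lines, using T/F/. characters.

Step 1: 3 trees catch fire, 1 burn out
  .T.TTT
  TTTTTT
  TFTTTT
  F...TT
  TFTTTT
  TTTTTT
Step 2: 6 trees catch fire, 3 burn out
  .T.TTT
  TFTTTT
  F.FTTT
  ....TT
  F.FTTT
  TFTTTT
Step 3: 7 trees catch fire, 6 burn out
  .F.TTT
  F.FTTT
  ...FTT
  ....TT
  ...FTT
  F.FTTT
Step 4: 4 trees catch fire, 7 burn out
  ...TTT
  ...FTT
  ....FT
  ....TT
  ....FT
  ...FTT
Step 5: 6 trees catch fire, 4 burn out
  ...FTT
  ....FT
  .....F
  ....FT
  .....F
  ....FT

...FTT
....FT
.....F
....FT
.....F
....FT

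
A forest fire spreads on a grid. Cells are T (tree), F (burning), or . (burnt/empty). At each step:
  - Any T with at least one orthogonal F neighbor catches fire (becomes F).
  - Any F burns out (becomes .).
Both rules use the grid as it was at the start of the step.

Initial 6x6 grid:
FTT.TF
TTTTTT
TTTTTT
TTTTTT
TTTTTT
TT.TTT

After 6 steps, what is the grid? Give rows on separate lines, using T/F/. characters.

Step 1: 4 trees catch fire, 2 burn out
  .FT.F.
  FTTTTF
  TTTTTT
  TTTTTT
  TTTTTT
  TT.TTT
Step 2: 5 trees catch fire, 4 burn out
  ..F...
  .FTTF.
  FTTTTF
  TTTTTT
  TTTTTT
  TT.TTT
Step 3: 6 trees catch fire, 5 burn out
  ......
  ..FF..
  .FTTF.
  FTTTTF
  TTTTTT
  TT.TTT
Step 4: 6 trees catch fire, 6 burn out
  ......
  ......
  ..FF..
  .FTTF.
  FTTTTF
  TT.TTT
Step 5: 6 trees catch fire, 6 burn out
  ......
  ......
  ......
  ..FF..
  .FTTF.
  FT.TTF
Step 6: 4 trees catch fire, 6 burn out
  ......
  ......
  ......
  ......
  ..FF..
  .F.TF.

......
......
......
......
..FF..
.F.TF.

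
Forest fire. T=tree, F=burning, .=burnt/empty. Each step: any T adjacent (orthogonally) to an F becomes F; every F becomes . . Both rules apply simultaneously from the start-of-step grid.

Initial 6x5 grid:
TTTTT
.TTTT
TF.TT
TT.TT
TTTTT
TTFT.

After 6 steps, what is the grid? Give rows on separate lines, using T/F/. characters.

Step 1: 6 trees catch fire, 2 burn out
  TTTTT
  .FTTT
  F..TT
  TF.TT
  TTFTT
  TF.F.
Step 2: 6 trees catch fire, 6 burn out
  TFTTT
  ..FTT
  ...TT
  F..TT
  TF.FT
  F....
Step 3: 6 trees catch fire, 6 burn out
  F.FTT
  ...FT
  ...TT
  ...FT
  F...F
  .....
Step 4: 4 trees catch fire, 6 burn out
  ...FT
  ....F
  ...FT
  ....F
  .....
  .....
Step 5: 2 trees catch fire, 4 burn out
  ....F
  .....
  ....F
  .....
  .....
  .....
Step 6: 0 trees catch fire, 2 burn out
  .....
  .....
  .....
  .....
  .....
  .....

.....
.....
.....
.....
.....
.....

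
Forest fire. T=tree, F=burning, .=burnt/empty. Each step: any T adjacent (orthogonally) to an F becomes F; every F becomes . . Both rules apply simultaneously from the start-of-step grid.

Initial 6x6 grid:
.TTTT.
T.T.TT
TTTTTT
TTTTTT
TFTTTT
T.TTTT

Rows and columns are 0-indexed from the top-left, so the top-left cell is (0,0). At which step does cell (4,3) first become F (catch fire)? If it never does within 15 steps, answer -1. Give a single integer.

Step 1: cell (4,3)='T' (+3 fires, +1 burnt)
Step 2: cell (4,3)='F' (+6 fires, +3 burnt)
  -> target ignites at step 2
Step 3: cell (4,3)='.' (+5 fires, +6 burnt)
Step 4: cell (4,3)='.' (+6 fires, +5 burnt)
Step 5: cell (4,3)='.' (+4 fires, +6 burnt)
Step 6: cell (4,3)='.' (+4 fires, +4 burnt)
Step 7: cell (4,3)='.' (+2 fires, +4 burnt)
Step 8: cell (4,3)='.' (+0 fires, +2 burnt)
  fire out at step 8

2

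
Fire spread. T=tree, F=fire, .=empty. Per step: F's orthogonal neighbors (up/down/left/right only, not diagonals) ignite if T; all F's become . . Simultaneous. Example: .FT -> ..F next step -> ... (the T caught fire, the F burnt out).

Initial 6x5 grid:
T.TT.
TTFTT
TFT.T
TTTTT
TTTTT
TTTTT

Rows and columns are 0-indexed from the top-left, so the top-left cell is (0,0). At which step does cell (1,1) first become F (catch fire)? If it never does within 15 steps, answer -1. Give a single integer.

Step 1: cell (1,1)='F' (+6 fires, +2 burnt)
  -> target ignites at step 1
Step 2: cell (1,1)='.' (+6 fires, +6 burnt)
Step 3: cell (1,1)='.' (+6 fires, +6 burnt)
Step 4: cell (1,1)='.' (+4 fires, +6 burnt)
Step 5: cell (1,1)='.' (+2 fires, +4 burnt)
Step 6: cell (1,1)='.' (+1 fires, +2 burnt)
Step 7: cell (1,1)='.' (+0 fires, +1 burnt)
  fire out at step 7

1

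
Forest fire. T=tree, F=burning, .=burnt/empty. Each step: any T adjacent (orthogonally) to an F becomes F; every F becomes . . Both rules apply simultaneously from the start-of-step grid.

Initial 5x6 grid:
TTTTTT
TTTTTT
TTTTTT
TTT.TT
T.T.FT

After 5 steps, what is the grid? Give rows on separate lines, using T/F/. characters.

Step 1: 2 trees catch fire, 1 burn out
  TTTTTT
  TTTTTT
  TTTTTT
  TTT.FT
  T.T..F
Step 2: 2 trees catch fire, 2 burn out
  TTTTTT
  TTTTTT
  TTTTFT
  TTT..F
  T.T...
Step 3: 3 trees catch fire, 2 burn out
  TTTTTT
  TTTTFT
  TTTF.F
  TTT...
  T.T...
Step 4: 4 trees catch fire, 3 burn out
  TTTTFT
  TTTF.F
  TTF...
  TTT...
  T.T...
Step 5: 5 trees catch fire, 4 burn out
  TTTF.F
  TTF...
  TF....
  TTF...
  T.T...

TTTF.F
TTF...
TF....
TTF...
T.T...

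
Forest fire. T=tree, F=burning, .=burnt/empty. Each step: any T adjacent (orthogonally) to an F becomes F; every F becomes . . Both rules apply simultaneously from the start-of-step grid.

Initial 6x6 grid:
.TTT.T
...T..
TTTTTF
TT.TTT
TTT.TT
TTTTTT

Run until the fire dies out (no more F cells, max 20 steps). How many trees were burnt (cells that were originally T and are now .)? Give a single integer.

Answer: 25

Derivation:
Step 1: +2 fires, +1 burnt (F count now 2)
Step 2: +3 fires, +2 burnt (F count now 3)
Step 3: +5 fires, +3 burnt (F count now 5)
Step 4: +3 fires, +5 burnt (F count now 3)
Step 5: +4 fires, +3 burnt (F count now 4)
Step 6: +4 fires, +4 burnt (F count now 4)
Step 7: +3 fires, +4 burnt (F count now 3)
Step 8: +1 fires, +3 burnt (F count now 1)
Step 9: +0 fires, +1 burnt (F count now 0)
Fire out after step 9
Initially T: 26, now '.': 35
Total burnt (originally-T cells now '.'): 25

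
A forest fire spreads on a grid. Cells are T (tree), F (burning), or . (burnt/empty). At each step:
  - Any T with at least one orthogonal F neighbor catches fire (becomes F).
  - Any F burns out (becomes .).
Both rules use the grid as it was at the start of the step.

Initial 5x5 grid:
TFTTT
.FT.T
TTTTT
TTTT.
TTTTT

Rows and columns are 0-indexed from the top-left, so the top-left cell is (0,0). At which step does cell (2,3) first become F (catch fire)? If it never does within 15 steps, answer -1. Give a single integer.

Step 1: cell (2,3)='T' (+4 fires, +2 burnt)
Step 2: cell (2,3)='T' (+4 fires, +4 burnt)
Step 3: cell (2,3)='F' (+5 fires, +4 burnt)
  -> target ignites at step 3
Step 4: cell (2,3)='.' (+5 fires, +5 burnt)
Step 5: cell (2,3)='.' (+1 fires, +5 burnt)
Step 6: cell (2,3)='.' (+1 fires, +1 burnt)
Step 7: cell (2,3)='.' (+0 fires, +1 burnt)
  fire out at step 7

3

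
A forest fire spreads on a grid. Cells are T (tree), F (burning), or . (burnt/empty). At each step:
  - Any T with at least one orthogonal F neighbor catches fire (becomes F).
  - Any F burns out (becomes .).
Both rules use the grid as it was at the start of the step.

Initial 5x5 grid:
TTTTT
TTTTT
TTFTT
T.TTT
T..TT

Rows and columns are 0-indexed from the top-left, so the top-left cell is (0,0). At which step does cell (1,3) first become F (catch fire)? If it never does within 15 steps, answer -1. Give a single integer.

Step 1: cell (1,3)='T' (+4 fires, +1 burnt)
Step 2: cell (1,3)='F' (+6 fires, +4 burnt)
  -> target ignites at step 2
Step 3: cell (1,3)='.' (+7 fires, +6 burnt)
Step 4: cell (1,3)='.' (+4 fires, +7 burnt)
Step 5: cell (1,3)='.' (+0 fires, +4 burnt)
  fire out at step 5

2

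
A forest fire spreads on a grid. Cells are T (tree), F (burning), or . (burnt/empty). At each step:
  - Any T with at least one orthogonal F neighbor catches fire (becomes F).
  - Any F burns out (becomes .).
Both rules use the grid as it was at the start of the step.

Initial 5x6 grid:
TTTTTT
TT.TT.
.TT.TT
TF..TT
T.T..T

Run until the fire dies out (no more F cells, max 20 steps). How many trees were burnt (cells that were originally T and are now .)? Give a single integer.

Step 1: +2 fires, +1 burnt (F count now 2)
Step 2: +3 fires, +2 burnt (F count now 3)
Step 3: +2 fires, +3 burnt (F count now 2)
Step 4: +2 fires, +2 burnt (F count now 2)
Step 5: +1 fires, +2 burnt (F count now 1)
Step 6: +2 fires, +1 burnt (F count now 2)
Step 7: +2 fires, +2 burnt (F count now 2)
Step 8: +1 fires, +2 burnt (F count now 1)
Step 9: +2 fires, +1 burnt (F count now 2)
Step 10: +1 fires, +2 burnt (F count now 1)
Step 11: +1 fires, +1 burnt (F count now 1)
Step 12: +0 fires, +1 burnt (F count now 0)
Fire out after step 12
Initially T: 20, now '.': 29
Total burnt (originally-T cells now '.'): 19

Answer: 19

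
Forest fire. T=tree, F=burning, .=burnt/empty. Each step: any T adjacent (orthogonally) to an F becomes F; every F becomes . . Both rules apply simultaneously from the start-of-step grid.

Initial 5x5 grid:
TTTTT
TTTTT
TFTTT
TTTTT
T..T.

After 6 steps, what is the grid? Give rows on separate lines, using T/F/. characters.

Step 1: 4 trees catch fire, 1 burn out
  TTTTT
  TFTTT
  F.FTT
  TFTTT
  T..T.
Step 2: 6 trees catch fire, 4 burn out
  TFTTT
  F.FTT
  ...FT
  F.FTT
  T..T.
Step 3: 6 trees catch fire, 6 burn out
  F.FTT
  ...FT
  ....F
  ...FT
  F..T.
Step 4: 4 trees catch fire, 6 burn out
  ...FT
  ....F
  .....
  ....F
  ...F.
Step 5: 1 trees catch fire, 4 burn out
  ....F
  .....
  .....
  .....
  .....
Step 6: 0 trees catch fire, 1 burn out
  .....
  .....
  .....
  .....
  .....

.....
.....
.....
.....
.....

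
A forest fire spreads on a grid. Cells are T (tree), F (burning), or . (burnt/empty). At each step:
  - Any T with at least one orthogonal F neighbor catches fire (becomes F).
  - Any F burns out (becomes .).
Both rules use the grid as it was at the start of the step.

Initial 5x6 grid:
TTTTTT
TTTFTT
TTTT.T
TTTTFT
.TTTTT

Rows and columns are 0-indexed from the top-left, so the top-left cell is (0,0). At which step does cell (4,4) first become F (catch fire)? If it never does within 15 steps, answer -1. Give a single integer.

Step 1: cell (4,4)='F' (+7 fires, +2 burnt)
  -> target ignites at step 1
Step 2: cell (4,4)='.' (+9 fires, +7 burnt)
Step 3: cell (4,4)='.' (+6 fires, +9 burnt)
Step 4: cell (4,4)='.' (+4 fires, +6 burnt)
Step 5: cell (4,4)='.' (+0 fires, +4 burnt)
  fire out at step 5

1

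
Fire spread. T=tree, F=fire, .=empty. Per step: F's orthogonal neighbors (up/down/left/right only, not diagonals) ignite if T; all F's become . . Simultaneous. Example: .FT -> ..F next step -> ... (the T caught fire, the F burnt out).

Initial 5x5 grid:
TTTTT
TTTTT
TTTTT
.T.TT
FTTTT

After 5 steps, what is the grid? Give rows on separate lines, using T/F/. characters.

Step 1: 1 trees catch fire, 1 burn out
  TTTTT
  TTTTT
  TTTTT
  .T.TT
  .FTTT
Step 2: 2 trees catch fire, 1 burn out
  TTTTT
  TTTTT
  TTTTT
  .F.TT
  ..FTT
Step 3: 2 trees catch fire, 2 burn out
  TTTTT
  TTTTT
  TFTTT
  ...TT
  ...FT
Step 4: 5 trees catch fire, 2 burn out
  TTTTT
  TFTTT
  F.FTT
  ...FT
  ....F
Step 5: 5 trees catch fire, 5 burn out
  TFTTT
  F.FTT
  ...FT
  ....F
  .....

TFTTT
F.FTT
...FT
....F
.....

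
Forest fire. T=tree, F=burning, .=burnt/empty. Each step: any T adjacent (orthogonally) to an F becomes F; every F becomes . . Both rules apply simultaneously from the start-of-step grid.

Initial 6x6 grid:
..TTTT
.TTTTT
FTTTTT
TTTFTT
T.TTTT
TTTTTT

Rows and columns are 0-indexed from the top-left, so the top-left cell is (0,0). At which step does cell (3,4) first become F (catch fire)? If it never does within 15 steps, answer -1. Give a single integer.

Step 1: cell (3,4)='F' (+6 fires, +2 burnt)
  -> target ignites at step 1
Step 2: cell (3,4)='.' (+10 fires, +6 burnt)
Step 3: cell (3,4)='.' (+8 fires, +10 burnt)
Step 4: cell (3,4)='.' (+5 fires, +8 burnt)
Step 5: cell (3,4)='.' (+1 fires, +5 burnt)
Step 6: cell (3,4)='.' (+0 fires, +1 burnt)
  fire out at step 6

1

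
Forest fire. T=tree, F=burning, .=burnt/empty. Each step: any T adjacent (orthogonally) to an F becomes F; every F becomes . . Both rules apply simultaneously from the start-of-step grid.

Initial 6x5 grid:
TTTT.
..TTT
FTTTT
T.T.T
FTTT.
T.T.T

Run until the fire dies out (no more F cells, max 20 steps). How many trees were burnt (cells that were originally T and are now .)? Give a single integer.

Answer: 19

Derivation:
Step 1: +4 fires, +2 burnt (F count now 4)
Step 2: +2 fires, +4 burnt (F count now 2)
Step 3: +5 fires, +2 burnt (F count now 5)
Step 4: +3 fires, +5 burnt (F count now 3)
Step 5: +4 fires, +3 burnt (F count now 4)
Step 6: +1 fires, +4 burnt (F count now 1)
Step 7: +0 fires, +1 burnt (F count now 0)
Fire out after step 7
Initially T: 20, now '.': 29
Total burnt (originally-T cells now '.'): 19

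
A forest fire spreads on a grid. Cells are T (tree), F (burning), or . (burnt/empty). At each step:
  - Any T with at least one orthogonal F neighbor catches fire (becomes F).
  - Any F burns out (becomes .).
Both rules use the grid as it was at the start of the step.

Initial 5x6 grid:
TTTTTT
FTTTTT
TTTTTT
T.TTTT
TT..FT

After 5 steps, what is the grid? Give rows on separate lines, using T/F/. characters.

Step 1: 5 trees catch fire, 2 burn out
  FTTTTT
  .FTTTT
  FTTTTT
  T.TTFT
  TT...F
Step 2: 7 trees catch fire, 5 burn out
  .FTTTT
  ..FTTT
  .FTTFT
  F.TF.F
  TT....
Step 3: 8 trees catch fire, 7 burn out
  ..FTTT
  ...FFT
  ..FF.F
  ..F...
  FT....
Step 4: 4 trees catch fire, 8 burn out
  ...FFT
  .....F
  ......
  ......
  .F....
Step 5: 1 trees catch fire, 4 burn out
  .....F
  ......
  ......
  ......
  ......

.....F
......
......
......
......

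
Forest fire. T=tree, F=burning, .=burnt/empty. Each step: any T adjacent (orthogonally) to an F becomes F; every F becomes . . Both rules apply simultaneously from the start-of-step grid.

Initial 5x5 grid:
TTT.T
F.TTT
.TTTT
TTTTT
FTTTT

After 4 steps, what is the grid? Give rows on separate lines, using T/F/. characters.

Step 1: 3 trees catch fire, 2 burn out
  FTT.T
  ..TTT
  .TTTT
  FTTTT
  .FTTT
Step 2: 3 trees catch fire, 3 burn out
  .FT.T
  ..TTT
  .TTTT
  .FTTT
  ..FTT
Step 3: 4 trees catch fire, 3 burn out
  ..F.T
  ..TTT
  .FTTT
  ..FTT
  ...FT
Step 4: 4 trees catch fire, 4 burn out
  ....T
  ..FTT
  ..FTT
  ...FT
  ....F

....T
..FTT
..FTT
...FT
....F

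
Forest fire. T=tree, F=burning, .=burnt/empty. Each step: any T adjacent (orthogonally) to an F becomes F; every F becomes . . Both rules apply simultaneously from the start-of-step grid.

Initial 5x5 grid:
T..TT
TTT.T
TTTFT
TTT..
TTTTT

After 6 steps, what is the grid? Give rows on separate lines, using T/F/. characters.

Step 1: 2 trees catch fire, 1 burn out
  T..TT
  TTT.T
  TTF.F
  TTT..
  TTTTT
Step 2: 4 trees catch fire, 2 burn out
  T..TT
  TTF.F
  TF...
  TTF..
  TTTTT
Step 3: 5 trees catch fire, 4 burn out
  T..TF
  TF...
  F....
  TF...
  TTFTT
Step 4: 5 trees catch fire, 5 burn out
  T..F.
  F....
  .....
  F....
  TF.FT
Step 5: 3 trees catch fire, 5 burn out
  F....
  .....
  .....
  .....
  F...F
Step 6: 0 trees catch fire, 3 burn out
  .....
  .....
  .....
  .....
  .....

.....
.....
.....
.....
.....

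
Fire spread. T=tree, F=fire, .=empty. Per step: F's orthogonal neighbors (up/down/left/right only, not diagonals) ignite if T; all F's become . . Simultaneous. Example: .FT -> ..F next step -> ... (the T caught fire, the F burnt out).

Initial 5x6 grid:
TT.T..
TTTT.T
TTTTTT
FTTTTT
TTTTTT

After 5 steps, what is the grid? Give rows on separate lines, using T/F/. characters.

Step 1: 3 trees catch fire, 1 burn out
  TT.T..
  TTTT.T
  FTTTTT
  .FTTTT
  FTTTTT
Step 2: 4 trees catch fire, 3 burn out
  TT.T..
  FTTT.T
  .FTTTT
  ..FTTT
  .FTTTT
Step 3: 5 trees catch fire, 4 burn out
  FT.T..
  .FTT.T
  ..FTTT
  ...FTT
  ..FTTT
Step 4: 5 trees catch fire, 5 burn out
  .F.T..
  ..FT.T
  ...FTT
  ....FT
  ...FTT
Step 5: 4 trees catch fire, 5 burn out
  ...T..
  ...F.T
  ....FT
  .....F
  ....FT

...T..
...F.T
....FT
.....F
....FT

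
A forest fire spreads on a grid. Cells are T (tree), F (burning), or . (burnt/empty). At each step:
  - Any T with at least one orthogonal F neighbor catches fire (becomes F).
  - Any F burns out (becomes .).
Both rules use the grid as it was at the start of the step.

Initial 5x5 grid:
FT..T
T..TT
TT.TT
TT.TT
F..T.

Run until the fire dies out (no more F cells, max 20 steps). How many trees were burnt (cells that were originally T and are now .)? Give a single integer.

Step 1: +3 fires, +2 burnt (F count now 3)
Step 2: +2 fires, +3 burnt (F count now 2)
Step 3: +1 fires, +2 burnt (F count now 1)
Step 4: +0 fires, +1 burnt (F count now 0)
Fire out after step 4
Initially T: 14, now '.': 17
Total burnt (originally-T cells now '.'): 6

Answer: 6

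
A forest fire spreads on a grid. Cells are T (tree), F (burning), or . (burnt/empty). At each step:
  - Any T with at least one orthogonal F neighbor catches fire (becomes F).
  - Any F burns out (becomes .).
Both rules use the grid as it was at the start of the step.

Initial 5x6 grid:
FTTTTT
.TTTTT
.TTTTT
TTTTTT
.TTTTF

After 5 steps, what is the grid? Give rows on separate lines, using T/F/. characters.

Step 1: 3 trees catch fire, 2 burn out
  .FTTTT
  .TTTTT
  .TTTTT
  TTTTTF
  .TTTF.
Step 2: 5 trees catch fire, 3 burn out
  ..FTTT
  .FTTTT
  .TTTTF
  TTTTF.
  .TTF..
Step 3: 7 trees catch fire, 5 burn out
  ...FTT
  ..FTTF
  .FTTF.
  TTTF..
  .TF...
Step 4: 9 trees catch fire, 7 burn out
  ....FF
  ...FF.
  ..FF..
  TFF...
  .F....
Step 5: 1 trees catch fire, 9 burn out
  ......
  ......
  ......
  F.....
  ......

......
......
......
F.....
......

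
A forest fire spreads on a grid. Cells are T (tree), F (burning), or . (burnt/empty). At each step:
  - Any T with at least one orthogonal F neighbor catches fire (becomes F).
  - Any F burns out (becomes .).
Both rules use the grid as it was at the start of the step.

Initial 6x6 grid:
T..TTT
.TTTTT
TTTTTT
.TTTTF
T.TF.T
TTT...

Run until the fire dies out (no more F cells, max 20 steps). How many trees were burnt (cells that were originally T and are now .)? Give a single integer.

Step 1: +5 fires, +2 burnt (F count now 5)
Step 2: +5 fires, +5 burnt (F count now 5)
Step 3: +6 fires, +5 burnt (F count now 6)
Step 4: +5 fires, +6 burnt (F count now 5)
Step 5: +3 fires, +5 burnt (F count now 3)
Step 6: +0 fires, +3 burnt (F count now 0)
Fire out after step 6
Initially T: 25, now '.': 35
Total burnt (originally-T cells now '.'): 24

Answer: 24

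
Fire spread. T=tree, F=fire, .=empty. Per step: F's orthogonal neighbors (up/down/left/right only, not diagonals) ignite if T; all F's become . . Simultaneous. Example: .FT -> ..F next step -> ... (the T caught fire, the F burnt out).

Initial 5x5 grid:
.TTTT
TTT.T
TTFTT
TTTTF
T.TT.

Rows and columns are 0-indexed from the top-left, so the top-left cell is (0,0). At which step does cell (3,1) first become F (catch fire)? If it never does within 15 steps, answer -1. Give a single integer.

Step 1: cell (3,1)='T' (+6 fires, +2 burnt)
Step 2: cell (3,1)='F' (+7 fires, +6 burnt)
  -> target ignites at step 2
Step 3: cell (3,1)='.' (+5 fires, +7 burnt)
Step 4: cell (3,1)='.' (+1 fires, +5 burnt)
Step 5: cell (3,1)='.' (+0 fires, +1 burnt)
  fire out at step 5

2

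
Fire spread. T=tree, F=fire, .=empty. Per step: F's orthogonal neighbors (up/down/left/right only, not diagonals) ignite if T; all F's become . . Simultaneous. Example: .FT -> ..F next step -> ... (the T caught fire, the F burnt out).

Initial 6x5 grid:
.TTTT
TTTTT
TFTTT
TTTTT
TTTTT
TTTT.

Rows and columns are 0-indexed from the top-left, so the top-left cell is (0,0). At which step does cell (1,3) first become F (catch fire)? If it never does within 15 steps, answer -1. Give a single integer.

Step 1: cell (1,3)='T' (+4 fires, +1 burnt)
Step 2: cell (1,3)='T' (+7 fires, +4 burnt)
Step 3: cell (1,3)='F' (+7 fires, +7 burnt)
  -> target ignites at step 3
Step 4: cell (1,3)='.' (+6 fires, +7 burnt)
Step 5: cell (1,3)='.' (+3 fires, +6 burnt)
Step 6: cell (1,3)='.' (+0 fires, +3 burnt)
  fire out at step 6

3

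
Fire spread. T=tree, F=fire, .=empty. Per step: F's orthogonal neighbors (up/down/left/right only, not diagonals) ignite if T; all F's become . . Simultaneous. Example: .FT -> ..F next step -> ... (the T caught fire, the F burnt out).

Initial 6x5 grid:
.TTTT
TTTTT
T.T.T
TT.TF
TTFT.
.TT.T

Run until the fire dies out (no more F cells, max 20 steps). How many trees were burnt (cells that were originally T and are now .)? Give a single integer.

Step 1: +5 fires, +2 burnt (F count now 5)
Step 2: +4 fires, +5 burnt (F count now 4)
Step 3: +3 fires, +4 burnt (F count now 3)
Step 4: +3 fires, +3 burnt (F count now 3)
Step 5: +4 fires, +3 burnt (F count now 4)
Step 6: +1 fires, +4 burnt (F count now 1)
Step 7: +0 fires, +1 burnt (F count now 0)
Fire out after step 7
Initially T: 21, now '.': 29
Total burnt (originally-T cells now '.'): 20

Answer: 20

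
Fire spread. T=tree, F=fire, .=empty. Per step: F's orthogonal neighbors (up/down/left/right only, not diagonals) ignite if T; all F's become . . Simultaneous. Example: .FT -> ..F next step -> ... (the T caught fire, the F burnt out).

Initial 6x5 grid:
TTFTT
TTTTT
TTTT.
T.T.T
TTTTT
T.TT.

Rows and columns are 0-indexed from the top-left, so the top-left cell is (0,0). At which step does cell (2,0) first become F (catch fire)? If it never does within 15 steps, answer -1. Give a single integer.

Step 1: cell (2,0)='T' (+3 fires, +1 burnt)
Step 2: cell (2,0)='T' (+5 fires, +3 burnt)
Step 3: cell (2,0)='T' (+5 fires, +5 burnt)
Step 4: cell (2,0)='F' (+2 fires, +5 burnt)
  -> target ignites at step 4
Step 5: cell (2,0)='.' (+4 fires, +2 burnt)
Step 6: cell (2,0)='.' (+3 fires, +4 burnt)
Step 7: cell (2,0)='.' (+2 fires, +3 burnt)
Step 8: cell (2,0)='.' (+0 fires, +2 burnt)
  fire out at step 8

4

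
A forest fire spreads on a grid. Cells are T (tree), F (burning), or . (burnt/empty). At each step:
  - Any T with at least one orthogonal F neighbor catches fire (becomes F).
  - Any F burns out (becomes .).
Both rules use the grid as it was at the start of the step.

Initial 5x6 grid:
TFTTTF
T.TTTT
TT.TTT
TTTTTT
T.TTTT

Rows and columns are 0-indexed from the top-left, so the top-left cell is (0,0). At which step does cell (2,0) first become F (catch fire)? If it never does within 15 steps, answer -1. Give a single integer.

Step 1: cell (2,0)='T' (+4 fires, +2 burnt)
Step 2: cell (2,0)='T' (+5 fires, +4 burnt)
Step 3: cell (2,0)='F' (+4 fires, +5 burnt)
  -> target ignites at step 3
Step 4: cell (2,0)='.' (+5 fires, +4 burnt)
Step 5: cell (2,0)='.' (+4 fires, +5 burnt)
Step 6: cell (2,0)='.' (+2 fires, +4 burnt)
Step 7: cell (2,0)='.' (+1 fires, +2 burnt)
Step 8: cell (2,0)='.' (+0 fires, +1 burnt)
  fire out at step 8

3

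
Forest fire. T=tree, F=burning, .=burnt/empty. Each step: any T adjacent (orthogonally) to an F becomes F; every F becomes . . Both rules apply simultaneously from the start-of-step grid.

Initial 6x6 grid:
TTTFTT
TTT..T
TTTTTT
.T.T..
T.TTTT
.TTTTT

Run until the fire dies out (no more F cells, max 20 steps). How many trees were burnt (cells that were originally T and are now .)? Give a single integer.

Step 1: +2 fires, +1 burnt (F count now 2)
Step 2: +3 fires, +2 burnt (F count now 3)
Step 3: +4 fires, +3 burnt (F count now 4)
Step 4: +4 fires, +4 burnt (F count now 4)
Step 5: +4 fires, +4 burnt (F count now 4)
Step 6: +1 fires, +4 burnt (F count now 1)
Step 7: +3 fires, +1 burnt (F count now 3)
Step 8: +3 fires, +3 burnt (F count now 3)
Step 9: +2 fires, +3 burnt (F count now 2)
Step 10: +0 fires, +2 burnt (F count now 0)
Fire out after step 10
Initially T: 27, now '.': 35
Total burnt (originally-T cells now '.'): 26

Answer: 26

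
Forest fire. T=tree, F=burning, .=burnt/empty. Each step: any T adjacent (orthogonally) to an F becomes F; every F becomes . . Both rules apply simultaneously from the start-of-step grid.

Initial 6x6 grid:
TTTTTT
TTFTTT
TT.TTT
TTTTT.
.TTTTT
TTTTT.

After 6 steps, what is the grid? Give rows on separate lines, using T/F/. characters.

Step 1: 3 trees catch fire, 1 burn out
  TTFTTT
  TF.FTT
  TT.TTT
  TTTTT.
  .TTTTT
  TTTTT.
Step 2: 6 trees catch fire, 3 burn out
  TF.FTT
  F...FT
  TF.FTT
  TTTTT.
  .TTTTT
  TTTTT.
Step 3: 7 trees catch fire, 6 burn out
  F...FT
  .....F
  F...FT
  TFTFT.
  .TTTTT
  TTTTT.
Step 4: 7 trees catch fire, 7 burn out
  .....F
  ......
  .....F
  F.F.F.
  .FTFTT
  TTTTT.
Step 5: 4 trees catch fire, 7 burn out
  ......
  ......
  ......
  ......
  ..F.FT
  TFTFT.
Step 6: 4 trees catch fire, 4 burn out
  ......
  ......
  ......
  ......
  .....F
  F.F.F.

......
......
......
......
.....F
F.F.F.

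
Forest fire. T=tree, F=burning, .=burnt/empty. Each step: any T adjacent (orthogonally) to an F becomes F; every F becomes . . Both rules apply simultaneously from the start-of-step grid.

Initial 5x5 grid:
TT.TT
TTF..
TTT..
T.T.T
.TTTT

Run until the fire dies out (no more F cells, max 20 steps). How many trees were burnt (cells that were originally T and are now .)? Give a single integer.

Step 1: +2 fires, +1 burnt (F count now 2)
Step 2: +4 fires, +2 burnt (F count now 4)
Step 3: +3 fires, +4 burnt (F count now 3)
Step 4: +3 fires, +3 burnt (F count now 3)
Step 5: +1 fires, +3 burnt (F count now 1)
Step 6: +1 fires, +1 burnt (F count now 1)
Step 7: +0 fires, +1 burnt (F count now 0)
Fire out after step 7
Initially T: 16, now '.': 23
Total burnt (originally-T cells now '.'): 14

Answer: 14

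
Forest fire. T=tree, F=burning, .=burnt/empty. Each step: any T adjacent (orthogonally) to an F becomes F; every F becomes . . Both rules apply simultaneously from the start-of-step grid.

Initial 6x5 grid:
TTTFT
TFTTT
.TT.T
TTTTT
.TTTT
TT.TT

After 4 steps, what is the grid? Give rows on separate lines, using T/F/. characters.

Step 1: 7 trees catch fire, 2 burn out
  TFF.F
  F.FFT
  .FT.T
  TTTTT
  .TTTT
  TT.TT
Step 2: 4 trees catch fire, 7 burn out
  F....
  ....F
  ..F.T
  TFTTT
  .TTTT
  TT.TT
Step 3: 4 trees catch fire, 4 burn out
  .....
  .....
  ....F
  F.FTT
  .FTTT
  TT.TT
Step 4: 4 trees catch fire, 4 burn out
  .....
  .....
  .....
  ...FF
  ..FTT
  TF.TT

.....
.....
.....
...FF
..FTT
TF.TT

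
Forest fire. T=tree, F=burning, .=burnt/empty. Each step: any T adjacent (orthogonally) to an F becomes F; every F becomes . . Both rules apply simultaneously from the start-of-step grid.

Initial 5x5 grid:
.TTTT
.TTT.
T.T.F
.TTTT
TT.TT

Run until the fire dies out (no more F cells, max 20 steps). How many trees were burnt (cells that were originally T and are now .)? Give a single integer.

Step 1: +1 fires, +1 burnt (F count now 1)
Step 2: +2 fires, +1 burnt (F count now 2)
Step 3: +2 fires, +2 burnt (F count now 2)
Step 4: +2 fires, +2 burnt (F count now 2)
Step 5: +2 fires, +2 burnt (F count now 2)
Step 6: +4 fires, +2 burnt (F count now 4)
Step 7: +2 fires, +4 burnt (F count now 2)
Step 8: +1 fires, +2 burnt (F count now 1)
Step 9: +0 fires, +1 burnt (F count now 0)
Fire out after step 9
Initially T: 17, now '.': 24
Total burnt (originally-T cells now '.'): 16

Answer: 16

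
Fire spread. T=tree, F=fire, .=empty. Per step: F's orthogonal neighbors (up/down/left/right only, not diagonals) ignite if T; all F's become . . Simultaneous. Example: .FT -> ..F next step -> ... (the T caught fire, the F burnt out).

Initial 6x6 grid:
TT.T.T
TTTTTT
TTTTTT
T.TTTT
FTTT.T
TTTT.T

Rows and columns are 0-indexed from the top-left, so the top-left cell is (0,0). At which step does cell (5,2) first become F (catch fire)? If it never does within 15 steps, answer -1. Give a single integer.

Step 1: cell (5,2)='T' (+3 fires, +1 burnt)
Step 2: cell (5,2)='T' (+3 fires, +3 burnt)
Step 3: cell (5,2)='F' (+5 fires, +3 burnt)
  -> target ignites at step 3
Step 4: cell (5,2)='.' (+5 fires, +5 burnt)
Step 5: cell (5,2)='.' (+4 fires, +5 burnt)
Step 6: cell (5,2)='.' (+3 fires, +4 burnt)
Step 7: cell (5,2)='.' (+4 fires, +3 burnt)
Step 8: cell (5,2)='.' (+2 fires, +4 burnt)
Step 9: cell (5,2)='.' (+1 fires, +2 burnt)
Step 10: cell (5,2)='.' (+0 fires, +1 burnt)
  fire out at step 10

3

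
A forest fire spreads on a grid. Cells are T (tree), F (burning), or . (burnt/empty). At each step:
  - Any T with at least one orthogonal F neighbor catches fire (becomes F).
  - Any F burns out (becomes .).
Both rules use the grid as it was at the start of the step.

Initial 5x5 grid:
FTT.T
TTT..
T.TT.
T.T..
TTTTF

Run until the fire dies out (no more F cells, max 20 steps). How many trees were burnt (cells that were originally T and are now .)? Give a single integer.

Answer: 14

Derivation:
Step 1: +3 fires, +2 burnt (F count now 3)
Step 2: +4 fires, +3 burnt (F count now 4)
Step 3: +4 fires, +4 burnt (F count now 4)
Step 4: +2 fires, +4 burnt (F count now 2)
Step 5: +1 fires, +2 burnt (F count now 1)
Step 6: +0 fires, +1 burnt (F count now 0)
Fire out after step 6
Initially T: 15, now '.': 24
Total burnt (originally-T cells now '.'): 14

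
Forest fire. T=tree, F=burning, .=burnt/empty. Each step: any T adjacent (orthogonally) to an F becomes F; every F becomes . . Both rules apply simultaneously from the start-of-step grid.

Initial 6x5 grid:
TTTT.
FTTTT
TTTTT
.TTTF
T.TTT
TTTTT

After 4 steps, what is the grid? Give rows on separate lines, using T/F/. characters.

Step 1: 6 trees catch fire, 2 burn out
  FTTT.
  .FTTT
  FTTTF
  .TTF.
  T.TTF
  TTTTT
Step 2: 8 trees catch fire, 6 burn out
  .FTT.
  ..FTF
  .FTF.
  .TF..
  T.TF.
  TTTTF
Step 3: 6 trees catch fire, 8 burn out
  ..FT.
  ...F.
  ..F..
  .F...
  T.F..
  TTTF.
Step 4: 2 trees catch fire, 6 burn out
  ...F.
  .....
  .....
  .....
  T....
  TTF..

...F.
.....
.....
.....
T....
TTF..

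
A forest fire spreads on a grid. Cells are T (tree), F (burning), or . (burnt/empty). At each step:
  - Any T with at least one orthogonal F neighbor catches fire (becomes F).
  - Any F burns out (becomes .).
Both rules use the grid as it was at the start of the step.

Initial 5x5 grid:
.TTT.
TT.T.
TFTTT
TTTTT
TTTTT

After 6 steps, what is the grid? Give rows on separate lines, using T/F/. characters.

Step 1: 4 trees catch fire, 1 burn out
  .TTT.
  TF.T.
  F.FTT
  TFTTT
  TTTTT
Step 2: 6 trees catch fire, 4 burn out
  .FTT.
  F..T.
  ...FT
  F.FTT
  TFTTT
Step 3: 6 trees catch fire, 6 burn out
  ..FT.
  ...F.
  ....F
  ...FT
  F.FTT
Step 4: 3 trees catch fire, 6 burn out
  ...F.
  .....
  .....
  ....F
  ...FT
Step 5: 1 trees catch fire, 3 burn out
  .....
  .....
  .....
  .....
  ....F
Step 6: 0 trees catch fire, 1 burn out
  .....
  .....
  .....
  .....
  .....

.....
.....
.....
.....
.....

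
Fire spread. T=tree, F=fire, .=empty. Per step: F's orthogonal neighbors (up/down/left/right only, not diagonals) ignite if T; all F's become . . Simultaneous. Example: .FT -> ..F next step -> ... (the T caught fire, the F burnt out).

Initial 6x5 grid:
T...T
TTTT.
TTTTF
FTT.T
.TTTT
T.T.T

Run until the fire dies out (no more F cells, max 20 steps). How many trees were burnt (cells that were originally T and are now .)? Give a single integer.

Answer: 18

Derivation:
Step 1: +4 fires, +2 burnt (F count now 4)
Step 2: +7 fires, +4 burnt (F count now 7)
Step 3: +6 fires, +7 burnt (F count now 6)
Step 4: +1 fires, +6 burnt (F count now 1)
Step 5: +0 fires, +1 burnt (F count now 0)
Fire out after step 5
Initially T: 20, now '.': 28
Total burnt (originally-T cells now '.'): 18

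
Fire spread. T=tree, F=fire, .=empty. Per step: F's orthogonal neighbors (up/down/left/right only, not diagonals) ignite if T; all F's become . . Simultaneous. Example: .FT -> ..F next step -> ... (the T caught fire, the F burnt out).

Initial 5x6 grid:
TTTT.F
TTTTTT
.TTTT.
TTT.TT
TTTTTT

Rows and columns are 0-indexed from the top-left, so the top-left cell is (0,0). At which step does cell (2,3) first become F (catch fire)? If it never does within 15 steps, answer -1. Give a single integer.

Step 1: cell (2,3)='T' (+1 fires, +1 burnt)
Step 2: cell (2,3)='T' (+1 fires, +1 burnt)
Step 3: cell (2,3)='T' (+2 fires, +1 burnt)
Step 4: cell (2,3)='F' (+4 fires, +2 burnt)
  -> target ignites at step 4
Step 5: cell (2,3)='.' (+5 fires, +4 burnt)
Step 6: cell (2,3)='.' (+6 fires, +5 burnt)
Step 7: cell (2,3)='.' (+3 fires, +6 burnt)
Step 8: cell (2,3)='.' (+2 fires, +3 burnt)
Step 9: cell (2,3)='.' (+1 fires, +2 burnt)
Step 10: cell (2,3)='.' (+0 fires, +1 burnt)
  fire out at step 10

4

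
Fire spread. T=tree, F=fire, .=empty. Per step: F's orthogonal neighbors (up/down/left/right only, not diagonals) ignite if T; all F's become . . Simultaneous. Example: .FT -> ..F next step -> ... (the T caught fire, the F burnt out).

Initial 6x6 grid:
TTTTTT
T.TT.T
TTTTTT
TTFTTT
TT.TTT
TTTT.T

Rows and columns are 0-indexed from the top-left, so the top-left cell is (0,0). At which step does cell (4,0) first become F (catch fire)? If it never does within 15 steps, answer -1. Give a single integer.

Step 1: cell (4,0)='T' (+3 fires, +1 burnt)
Step 2: cell (4,0)='T' (+7 fires, +3 burnt)
Step 3: cell (4,0)='F' (+9 fires, +7 burnt)
  -> target ignites at step 3
Step 4: cell (4,0)='.' (+7 fires, +9 burnt)
Step 5: cell (4,0)='.' (+4 fires, +7 burnt)
Step 6: cell (4,0)='.' (+1 fires, +4 burnt)
Step 7: cell (4,0)='.' (+0 fires, +1 burnt)
  fire out at step 7

3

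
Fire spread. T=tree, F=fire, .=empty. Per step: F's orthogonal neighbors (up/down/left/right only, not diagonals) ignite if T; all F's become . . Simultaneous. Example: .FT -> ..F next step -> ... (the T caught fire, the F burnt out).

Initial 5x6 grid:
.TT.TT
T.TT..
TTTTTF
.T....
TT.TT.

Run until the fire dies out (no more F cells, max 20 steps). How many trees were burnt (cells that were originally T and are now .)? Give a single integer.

Answer: 13

Derivation:
Step 1: +1 fires, +1 burnt (F count now 1)
Step 2: +1 fires, +1 burnt (F count now 1)
Step 3: +2 fires, +1 burnt (F count now 2)
Step 4: +2 fires, +2 burnt (F count now 2)
Step 5: +3 fires, +2 burnt (F count now 3)
Step 6: +3 fires, +3 burnt (F count now 3)
Step 7: +1 fires, +3 burnt (F count now 1)
Step 8: +0 fires, +1 burnt (F count now 0)
Fire out after step 8
Initially T: 17, now '.': 26
Total burnt (originally-T cells now '.'): 13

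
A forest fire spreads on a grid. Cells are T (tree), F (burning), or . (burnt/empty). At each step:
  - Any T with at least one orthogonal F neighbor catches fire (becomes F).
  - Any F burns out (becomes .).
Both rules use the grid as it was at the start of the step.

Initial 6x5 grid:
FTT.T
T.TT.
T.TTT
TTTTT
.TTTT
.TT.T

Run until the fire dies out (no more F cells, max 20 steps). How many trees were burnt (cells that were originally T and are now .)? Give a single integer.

Step 1: +2 fires, +1 burnt (F count now 2)
Step 2: +2 fires, +2 burnt (F count now 2)
Step 3: +2 fires, +2 burnt (F count now 2)
Step 4: +3 fires, +2 burnt (F count now 3)
Step 5: +3 fires, +3 burnt (F count now 3)
Step 6: +4 fires, +3 burnt (F count now 4)
Step 7: +3 fires, +4 burnt (F count now 3)
Step 8: +1 fires, +3 burnt (F count now 1)
Step 9: +1 fires, +1 burnt (F count now 1)
Step 10: +0 fires, +1 burnt (F count now 0)
Fire out after step 10
Initially T: 22, now '.': 29
Total burnt (originally-T cells now '.'): 21

Answer: 21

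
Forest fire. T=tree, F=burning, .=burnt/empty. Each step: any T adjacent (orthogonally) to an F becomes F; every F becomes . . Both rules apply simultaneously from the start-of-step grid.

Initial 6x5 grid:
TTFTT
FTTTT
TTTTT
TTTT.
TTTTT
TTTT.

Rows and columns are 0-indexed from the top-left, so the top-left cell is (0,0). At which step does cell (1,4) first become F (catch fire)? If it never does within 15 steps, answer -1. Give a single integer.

Step 1: cell (1,4)='T' (+6 fires, +2 burnt)
Step 2: cell (1,4)='T' (+5 fires, +6 burnt)
Step 3: cell (1,4)='F' (+5 fires, +5 burnt)
  -> target ignites at step 3
Step 4: cell (1,4)='.' (+5 fires, +5 burnt)
Step 5: cell (1,4)='.' (+3 fires, +5 burnt)
Step 6: cell (1,4)='.' (+2 fires, +3 burnt)
Step 7: cell (1,4)='.' (+0 fires, +2 burnt)
  fire out at step 7

3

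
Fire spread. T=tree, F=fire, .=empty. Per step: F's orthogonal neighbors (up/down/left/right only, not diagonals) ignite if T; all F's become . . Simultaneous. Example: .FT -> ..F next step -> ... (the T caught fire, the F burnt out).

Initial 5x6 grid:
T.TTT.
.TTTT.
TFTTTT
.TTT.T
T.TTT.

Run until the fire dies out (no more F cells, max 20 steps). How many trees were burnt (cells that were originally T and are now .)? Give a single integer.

Answer: 19

Derivation:
Step 1: +4 fires, +1 burnt (F count now 4)
Step 2: +3 fires, +4 burnt (F count now 3)
Step 3: +5 fires, +3 burnt (F count now 5)
Step 4: +4 fires, +5 burnt (F count now 4)
Step 5: +3 fires, +4 burnt (F count now 3)
Step 6: +0 fires, +3 burnt (F count now 0)
Fire out after step 6
Initially T: 21, now '.': 28
Total burnt (originally-T cells now '.'): 19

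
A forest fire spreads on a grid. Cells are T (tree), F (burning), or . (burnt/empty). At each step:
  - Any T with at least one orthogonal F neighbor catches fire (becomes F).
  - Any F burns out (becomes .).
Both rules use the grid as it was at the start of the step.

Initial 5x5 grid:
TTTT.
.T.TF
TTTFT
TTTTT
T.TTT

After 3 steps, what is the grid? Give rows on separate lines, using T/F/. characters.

Step 1: 4 trees catch fire, 2 burn out
  TTTT.
  .T.F.
  TTF.F
  TTTFT
  T.TTT
Step 2: 5 trees catch fire, 4 burn out
  TTTF.
  .T...
  TF...
  TTF.F
  T.TFT
Step 3: 6 trees catch fire, 5 burn out
  TTF..
  .F...
  F....
  TF...
  T.F.F

TTF..
.F...
F....
TF...
T.F.F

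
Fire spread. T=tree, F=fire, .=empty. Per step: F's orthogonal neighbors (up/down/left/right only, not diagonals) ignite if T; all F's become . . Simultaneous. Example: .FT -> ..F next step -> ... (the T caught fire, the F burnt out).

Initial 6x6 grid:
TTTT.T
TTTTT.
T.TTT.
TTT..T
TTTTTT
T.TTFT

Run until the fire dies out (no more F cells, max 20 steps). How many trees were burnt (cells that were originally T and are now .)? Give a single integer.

Step 1: +3 fires, +1 burnt (F count now 3)
Step 2: +3 fires, +3 burnt (F count now 3)
Step 3: +2 fires, +3 burnt (F count now 2)
Step 4: +2 fires, +2 burnt (F count now 2)
Step 5: +3 fires, +2 burnt (F count now 3)
Step 6: +4 fires, +3 burnt (F count now 4)
Step 7: +5 fires, +4 burnt (F count now 5)
Step 8: +4 fires, +5 burnt (F count now 4)
Step 9: +1 fires, +4 burnt (F count now 1)
Step 10: +0 fires, +1 burnt (F count now 0)
Fire out after step 10
Initially T: 28, now '.': 35
Total burnt (originally-T cells now '.'): 27

Answer: 27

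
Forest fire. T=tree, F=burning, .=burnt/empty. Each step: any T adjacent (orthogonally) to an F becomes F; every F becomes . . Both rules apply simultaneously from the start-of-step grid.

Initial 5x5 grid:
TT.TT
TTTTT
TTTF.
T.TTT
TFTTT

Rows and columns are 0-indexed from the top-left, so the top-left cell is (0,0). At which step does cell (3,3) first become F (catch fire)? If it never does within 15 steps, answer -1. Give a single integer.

Step 1: cell (3,3)='F' (+5 fires, +2 burnt)
  -> target ignites at step 1
Step 2: cell (3,3)='.' (+8 fires, +5 burnt)
Step 3: cell (3,3)='.' (+4 fires, +8 burnt)
Step 4: cell (3,3)='.' (+2 fires, +4 burnt)
Step 5: cell (3,3)='.' (+1 fires, +2 burnt)
Step 6: cell (3,3)='.' (+0 fires, +1 burnt)
  fire out at step 6

1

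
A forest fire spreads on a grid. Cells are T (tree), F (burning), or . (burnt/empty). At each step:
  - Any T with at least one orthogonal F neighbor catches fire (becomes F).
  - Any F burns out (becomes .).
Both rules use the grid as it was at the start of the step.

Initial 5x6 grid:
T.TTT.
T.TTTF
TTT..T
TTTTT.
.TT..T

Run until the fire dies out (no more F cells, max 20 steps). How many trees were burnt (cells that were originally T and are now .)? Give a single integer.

Answer: 19

Derivation:
Step 1: +2 fires, +1 burnt (F count now 2)
Step 2: +2 fires, +2 burnt (F count now 2)
Step 3: +2 fires, +2 burnt (F count now 2)
Step 4: +2 fires, +2 burnt (F count now 2)
Step 5: +2 fires, +2 burnt (F count now 2)
Step 6: +4 fires, +2 burnt (F count now 4)
Step 7: +4 fires, +4 burnt (F count now 4)
Step 8: +1 fires, +4 burnt (F count now 1)
Step 9: +0 fires, +1 burnt (F count now 0)
Fire out after step 9
Initially T: 20, now '.': 29
Total burnt (originally-T cells now '.'): 19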